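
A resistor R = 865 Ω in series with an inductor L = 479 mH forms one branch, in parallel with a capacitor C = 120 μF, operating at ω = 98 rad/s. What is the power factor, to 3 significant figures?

0.0981

X_L = ωL = 46.9 Ω
X_C = 1/(ωC) = 85.0 Ω
Branch 1 (R+jX_L): Z₁ = 865 + j46.9 Ω, |Z₁| = 866 Ω
Branch 2 (−jX_C): Z₂ = −j85.0 Ω
Parallel: Z = Z₁Z₂/(Z₁+Z₂), |Z| = 85.1 Ω, ∠Z = -84.4°
cos φ = cos(-84.4°) = 0.0981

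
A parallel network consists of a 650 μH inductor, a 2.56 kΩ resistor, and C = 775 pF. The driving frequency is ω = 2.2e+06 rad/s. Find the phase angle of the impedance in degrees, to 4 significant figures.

X_L = ωL = 1430 Ω
X_C = 1/(ωC) = 586.5 Ω
Parallel: admittances add. Y = 1/R + 1/(jωL) + jωC
Y = (0.0003906 + j0.001006) S
|Y| = 0.001079 S → |Z| = 1/|Y| = 926.9 Ω, ∠Z = −∠Y = -68.77°

-68.77°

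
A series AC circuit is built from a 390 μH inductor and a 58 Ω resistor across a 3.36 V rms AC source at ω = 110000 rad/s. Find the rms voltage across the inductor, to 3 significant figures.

2.00 V

X_L = ωL = 42.9 Ω
Z = 58.0 + j42.9 Ω
|Z| = √(58.0² + 42.9²) = 72.1 Ω
I = V/|Z| = 46.6 mA
V_L = I·|Z_L| = 0.0466 × 42.9 = 2.00 V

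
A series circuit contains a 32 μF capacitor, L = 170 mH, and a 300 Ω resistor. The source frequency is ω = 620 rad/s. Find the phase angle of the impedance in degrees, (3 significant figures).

X_L = ωL = 105 Ω
X_C = 1/(ωC) = 50.4 Ω
Net reactance X = X_L − X_C = 55.0 Ω
Z = 300 + j55.0 Ω
|Z| = √(300² + 55.0²) = 305 Ω
∠Z = arctan(55.0/300) = 10.4°

10.4°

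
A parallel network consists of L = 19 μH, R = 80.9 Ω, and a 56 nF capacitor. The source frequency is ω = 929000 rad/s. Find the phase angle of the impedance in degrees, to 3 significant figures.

20.5°

X_L = ωL = 17.7 Ω
X_C = 1/(ωC) = 19.2 Ω
Parallel: admittances add. Y = 1/R + 1/(jωL) + jωC
Y = (0.0124 − j0.00463) S
|Y| = 0.0132 S → |Z| = 1/|Y| = 75.8 Ω, ∠Z = −∠Y = 20.5°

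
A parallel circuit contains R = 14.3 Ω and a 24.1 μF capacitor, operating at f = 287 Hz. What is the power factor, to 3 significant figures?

0.849

ω = 2πf = 1803 rad/s
X_C = 1/(ωC) = 23.0 Ω
Parallel: admittances add. Y = 1/R + jωC
Y = (0.0699 + j0.0435) S
|Y| = 0.0823 S → |Z| = 1/|Y| = 12.1 Ω, ∠Z = −∠Y = -31.9°
cos φ = cos(-31.9°) = 0.849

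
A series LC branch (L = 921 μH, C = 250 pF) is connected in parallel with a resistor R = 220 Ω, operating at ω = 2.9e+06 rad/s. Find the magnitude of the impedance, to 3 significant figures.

X_L = ωL = 2670 Ω
X_C = 1/(ωC) = 1380 Ω
Branch 1: Z₁ = R = 220 Ω
Branch 2 (series LC): Z₂ = j(X_L − X_C) = j1290 Ω
Parallel: Z = Z₁Z₂/(Z₁+Z₂), |Z| = 217 Ω, ∠Z = 9.67°

217 Ω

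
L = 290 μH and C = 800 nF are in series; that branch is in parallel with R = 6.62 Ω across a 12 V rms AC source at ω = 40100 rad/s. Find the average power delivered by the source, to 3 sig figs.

X_L = ωL = 11.6 Ω
X_C = 1/(ωC) = 31.2 Ω
Branch 1: Z₁ = R = 6.62 Ω
Branch 2 (series LC): Z₂ = j(X_L − X_C) = −j19.5 Ω
Parallel: Z = Z₁Z₂/(Z₁+Z₂), |Z| = 6.27 Ω, ∠Z = -18.7°
I = V/|Z| = 1.91 A
P = VI cos φ = 12 × 1.91 × cos(-18.7°) = 21.8 W

21.8 W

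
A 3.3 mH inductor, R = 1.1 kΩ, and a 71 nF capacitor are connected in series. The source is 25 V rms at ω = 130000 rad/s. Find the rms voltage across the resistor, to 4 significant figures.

24.00 V

X_L = ωL = 429.0 Ω
X_C = 1/(ωC) = 108.3 Ω
Net reactance X = X_L − X_C = 320.7 Ω
Z = 1100 + j320.7 Ω
|Z| = √(1100² + 320.7²) = 1146 Ω
I = V/|Z| = 21.82 mA
V_R = I·|Z_R| = 0.02182 × 1100 = 24.00 V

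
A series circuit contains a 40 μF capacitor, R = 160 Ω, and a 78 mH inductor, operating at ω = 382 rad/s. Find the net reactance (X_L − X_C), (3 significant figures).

-35.6 Ω

X_L = ωL = 29.8 Ω
X_C = 1/(ωC) = 65.4 Ω
X = 29.8 − 65.4 = -35.6 Ω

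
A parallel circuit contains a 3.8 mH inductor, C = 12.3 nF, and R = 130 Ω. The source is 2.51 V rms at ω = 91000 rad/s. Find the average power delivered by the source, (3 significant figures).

X_L = ωL = 346 Ω
X_C = 1/(ωC) = 893 Ω
Parallel: admittances add. Y = 1/R + 1/(jωL) + jωC
Y = (0.00769 − j0.00177) S
|Y| = 0.00789 S → |Z| = 1/|Y| = 127 Ω, ∠Z = −∠Y = 13.0°
I = V/|Z| = 19.8 mA
P = VI cos φ = 2.51 × 0.0198 × cos(13.0°) = 48.5 mW

48.5 mW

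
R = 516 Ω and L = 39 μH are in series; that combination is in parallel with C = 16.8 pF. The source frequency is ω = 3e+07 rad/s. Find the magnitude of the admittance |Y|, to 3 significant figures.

X_L = ωL = 1170 Ω
X_C = 1/(ωC) = 1980 Ω
Branch 1 (R+jX_L): Z₁ = 516 + j1170 Ω, |Z₁| = 1280 Ω
Branch 2 (−jX_C): Z₂ = −j1980 Ω
Parallel: Z = Z₁Z₂/(Z₁+Z₂), |Z| = 2630 Ω, ∠Z = 33.8°
|Y| = 1/|Z| = 380 μS

380 μS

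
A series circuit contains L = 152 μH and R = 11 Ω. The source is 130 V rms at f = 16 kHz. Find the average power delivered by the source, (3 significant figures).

ω = 2πf = 100500 rad/s
X_L = ωL = 15.3 Ω
Z = 11.0 + j15.3 Ω
|Z| = √(11.0² + 15.3²) = 18.8 Ω
∠Z = arctan(15.3/11.0) = 54.3°
I = V/|Z| = 6.90 A
P = VI cos φ = 130 × 6.90 × cos(54.3°) = 524 W

524 W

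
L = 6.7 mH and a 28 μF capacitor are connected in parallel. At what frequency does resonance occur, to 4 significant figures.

367.5 Hz

ω₀ = 1/√(LC) = 1/√(0.0067 × 2.8e-05) = 2309 rad/s
f₀ = ω₀/(2π) = 367.5 Hz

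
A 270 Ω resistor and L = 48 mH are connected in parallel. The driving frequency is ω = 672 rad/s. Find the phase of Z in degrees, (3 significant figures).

X_L = ωL = 32.3 Ω
Parallel: admittances add. Y = 1/R + 1/(jωL)
Y = (0.00370 − j0.0310) S
|Y| = 0.0312 S → |Z| = 1/|Y| = 32.0 Ω, ∠Z = −∠Y = 83.2°

83.2°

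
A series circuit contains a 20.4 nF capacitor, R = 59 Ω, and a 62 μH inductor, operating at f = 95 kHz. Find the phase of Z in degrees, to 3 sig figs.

-37.4°

ω = 2πf = 596900 rad/s
X_L = ωL = 37.0 Ω
X_C = 1/(ωC) = 82.1 Ω
Net reactance X = X_L − X_C = -45.1 Ω
Z = 59.0 − j45.1 Ω
|Z| = √(59.0² + 45.1²) = 74.3 Ω
∠Z = arctan(-45.1/59.0) = -37.4°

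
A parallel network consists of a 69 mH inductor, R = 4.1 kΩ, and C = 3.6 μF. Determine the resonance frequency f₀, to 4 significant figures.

319.3 Hz

ω₀ = 1/√(LC) = 1/√(0.069 × 3.6e-06) = 2006 rad/s
f₀ = ω₀/(2π) = 319.3 Hz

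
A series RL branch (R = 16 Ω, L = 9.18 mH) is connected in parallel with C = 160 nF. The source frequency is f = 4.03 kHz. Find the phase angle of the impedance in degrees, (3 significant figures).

ω = 2πf = 25320 rad/s
X_L = ωL = 232 Ω
X_C = 1/(ωC) = 247 Ω
Branch 1 (R+jX_L): Z₁ = 16.0 + j232 Ω, |Z₁| = 233 Ω
Branch 2 (−jX_C): Z₂ = −j247 Ω
Parallel: Z = Z₁Z₂/(Z₁+Z₂), |Z| = 2670 Ω, ∠Z = 38.0°

38.0°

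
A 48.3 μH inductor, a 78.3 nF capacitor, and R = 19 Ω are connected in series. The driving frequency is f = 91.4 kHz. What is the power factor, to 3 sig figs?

ω = 2πf = 574300 rad/s
X_L = ωL = 27.7 Ω
X_C = 1/(ωC) = 22.2 Ω
Net reactance X = X_L − X_C = 5.50 Ω
Z = 19.0 + j5.50 Ω
|Z| = √(19.0² + 5.50²) = 19.8 Ω
∠Z = arctan(5.50/19.0) = 16.1°
cos φ = cos(16.1°) = 0.961

0.961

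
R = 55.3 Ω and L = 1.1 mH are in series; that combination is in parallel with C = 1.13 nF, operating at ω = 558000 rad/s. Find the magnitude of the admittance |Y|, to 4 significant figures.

996.2 μS

X_L = ωL = 613.8 Ω
X_C = 1/(ωC) = 1586 Ω
Branch 1 (R+jX_L): Z₁ = 55.30 + j613.8 Ω, |Z₁| = 616.3 Ω
Branch 2 (−jX_C): Z₂ = −j1586 Ω
Parallel: Z = Z₁Z₂/(Z₁+Z₂), |Z| = 1004 Ω, ∠Z = 81.60°
|Y| = 1/|Z| = 996.2 μS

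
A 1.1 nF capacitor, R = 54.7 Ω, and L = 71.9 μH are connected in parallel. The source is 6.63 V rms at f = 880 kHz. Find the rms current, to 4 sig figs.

123.5 mA

ω = 2πf = 5.529e+06 rad/s
X_L = ωL = 397.5 Ω
X_C = 1/(ωC) = 164.4 Ω
Parallel: admittances add. Y = 1/R + 1/(jωL) + jωC
Y = (0.01828 + j0.003567) S
|Y| = 0.01863 S → |Z| = 1/|Y| = 53.69 Ω, ∠Z = −∠Y = -11.04°
I = V/|Z| = 6.63/53.69 = 123.5 mA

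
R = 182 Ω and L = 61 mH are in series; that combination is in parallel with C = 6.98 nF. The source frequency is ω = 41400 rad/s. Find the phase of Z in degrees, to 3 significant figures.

X_L = ωL = 2530 Ω
X_C = 1/(ωC) = 3460 Ω
Branch 1 (R+jX_L): Z₁ = 182 + j2530 Ω, |Z₁| = 2530 Ω
Branch 2 (−jX_C): Z₂ = −j3460 Ω
Parallel: Z = Z₁Z₂/(Z₁+Z₂), |Z| = 9200 Ω, ∠Z = 74.9°

74.9°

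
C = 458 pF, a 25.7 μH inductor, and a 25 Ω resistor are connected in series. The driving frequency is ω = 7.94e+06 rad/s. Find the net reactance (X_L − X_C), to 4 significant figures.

-70.93 Ω

X_L = ωL = 204.1 Ω
X_C = 1/(ωC) = 275.0 Ω
X = 204.1 − 275.0 = -70.93 Ω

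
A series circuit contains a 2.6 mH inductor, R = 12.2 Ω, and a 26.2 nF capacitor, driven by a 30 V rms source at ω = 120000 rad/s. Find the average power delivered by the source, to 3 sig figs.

X_L = ωL = 312 Ω
X_C = 1/(ωC) = 318 Ω
Net reactance X = X_L − X_C = -6.07 Ω
Z = 12.2 − j6.07 Ω
|Z| = √(12.2² + 6.07²) = 13.6 Ω
∠Z = arctan(-6.07/12.2) = -26.4°
I = V/|Z| = 2.20 A
P = VI cos φ = 30 × 2.20 × cos(-26.4°) = 59.1 W

59.1 W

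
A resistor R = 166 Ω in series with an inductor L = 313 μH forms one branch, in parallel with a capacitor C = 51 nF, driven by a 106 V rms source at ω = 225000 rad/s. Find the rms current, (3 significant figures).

X_L = ωL = 70.4 Ω
X_C = 1/(ωC) = 87.1 Ω
Branch 1 (R+jX_L): Z₁ = 166 + j70.4 Ω, |Z₁| = 180 Ω
Branch 2 (−jX_C): Z₂ = −j87.1 Ω
Parallel: Z = Z₁Z₂/(Z₁+Z₂), |Z| = 94.2 Ω, ∠Z = -61.3°
I = V/|Z| = 106/94.2 = 1.13 A

1.13 A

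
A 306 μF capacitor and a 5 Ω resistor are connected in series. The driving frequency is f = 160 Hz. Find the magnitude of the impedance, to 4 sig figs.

5.964 Ω

ω = 2πf = 1005 rad/s
X_C = 1/(ωC) = 3.251 Ω
Z = 5.000 − j3.251 Ω
|Z| = √(5.000² + 3.251²) = 5.964 Ω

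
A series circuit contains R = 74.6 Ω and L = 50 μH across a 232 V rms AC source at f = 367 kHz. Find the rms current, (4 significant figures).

ω = 2πf = 2.306e+06 rad/s
X_L = ωL = 115.3 Ω
Z = 74.60 + j115.3 Ω
|Z| = √(74.60² + 115.3²) = 137.3 Ω
I = V/|Z| = 232/137.3 = 1.689 A

1.689 A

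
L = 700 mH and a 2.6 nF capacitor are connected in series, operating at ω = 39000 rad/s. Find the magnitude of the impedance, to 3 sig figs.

X_L = ωL = 27300 Ω
X_C = 1/(ωC) = 9860 Ω
Net reactance X = X_L − X_C = 17400 Ω
Z = j17400 Ω
|Z| = √(0² + 17400²) = 17400 Ω

17400 Ω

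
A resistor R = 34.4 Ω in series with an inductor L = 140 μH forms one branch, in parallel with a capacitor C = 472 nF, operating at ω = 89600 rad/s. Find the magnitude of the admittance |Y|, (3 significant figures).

41.7 mS

X_L = ωL = 12.5 Ω
X_C = 1/(ωC) = 23.6 Ω
Branch 1 (R+jX_L): Z₁ = 34.4 + j12.5 Ω, |Z₁| = 36.6 Ω
Branch 2 (−jX_C): Z₂ = −j23.6 Ω
Parallel: Z = Z₁Z₂/(Z₁+Z₂), |Z| = 24.0 Ω, ∠Z = -52.1°
|Y| = 1/|Z| = 41.7 mS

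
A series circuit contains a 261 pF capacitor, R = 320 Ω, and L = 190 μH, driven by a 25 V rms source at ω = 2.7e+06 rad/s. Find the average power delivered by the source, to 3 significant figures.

X_L = ωL = 513 Ω
X_C = 1/(ωC) = 1420 Ω
Net reactance X = X_L − X_C = -906 Ω
Z = 320 − j906 Ω
|Z| = √(320² + 906²) = 961 Ω
∠Z = arctan(-906/320) = -70.5°
I = V/|Z| = 26.0 mA
P = VI cos φ = 25 × 0.0260 × cos(-70.5°) = 217 mW

217 mW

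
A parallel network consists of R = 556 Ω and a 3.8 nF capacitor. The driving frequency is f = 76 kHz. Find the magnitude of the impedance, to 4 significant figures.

391.4 Ω

ω = 2πf = 477500 rad/s
X_C = 1/(ωC) = 551.1 Ω
Parallel: admittances add. Y = 1/R + jωC
Y = (0.001799 + j0.001815) S
|Y| = 0.002555 S → |Z| = 1/|Y| = 391.4 Ω, ∠Z = −∠Y = -45.25°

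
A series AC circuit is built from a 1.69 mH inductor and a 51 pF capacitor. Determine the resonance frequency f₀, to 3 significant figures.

ω₀ = 1/√(LC) = 1/√(0.00169 × 5.1e-11) = 3.406e+06 rad/s
f₀ = ω₀/(2π) = 542 kHz

542 kHz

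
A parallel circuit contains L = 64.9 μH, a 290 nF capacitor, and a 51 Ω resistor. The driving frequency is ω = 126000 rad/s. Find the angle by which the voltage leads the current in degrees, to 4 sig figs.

77.12°

X_L = ωL = 8.177 Ω
X_C = 1/(ωC) = 27.37 Ω
Parallel: admittances add. Y = 1/R + 1/(jωL) + jωC
Y = (0.01961 − j0.08575) S
|Y| = 0.08796 S → |Z| = 1/|Y| = 11.37 Ω, ∠Z = −∠Y = 77.12°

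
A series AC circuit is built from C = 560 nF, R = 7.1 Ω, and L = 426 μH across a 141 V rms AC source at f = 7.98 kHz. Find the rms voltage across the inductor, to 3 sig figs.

189 V

ω = 2πf = 50140 rad/s
X_L = ωL = 21.4 Ω
X_C = 1/(ωC) = 35.6 Ω
Net reactance X = X_L − X_C = -14.3 Ω
Z = 7.10 − j14.3 Ω
|Z| = √(7.10² + 14.3²) = 15.9 Ω
I = V/|Z| = 8.85 A
V_L = I·|Z_L| = 8.85 × 21.4 = 189 V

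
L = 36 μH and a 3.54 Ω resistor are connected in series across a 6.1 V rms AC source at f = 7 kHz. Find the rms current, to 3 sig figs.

1.57 A

ω = 2πf = 43980 rad/s
X_L = ωL = 1.58 Ω
Z = 3.54 + j1.58 Ω
|Z| = √(3.54² + 1.58²) = 3.88 Ω
I = V/|Z| = 6.1/3.88 = 1.57 A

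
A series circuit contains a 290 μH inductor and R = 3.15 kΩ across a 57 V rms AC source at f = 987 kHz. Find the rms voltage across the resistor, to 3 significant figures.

49.5 V

ω = 2πf = 6.202e+06 rad/s
X_L = ωL = 1800 Ω
Z = 3150 + j1800 Ω
|Z| = √(3150² + 1800²) = 3630 Ω
I = V/|Z| = 15.7 mA
V_R = I·|Z_R| = 0.0157 × 3150 = 49.5 V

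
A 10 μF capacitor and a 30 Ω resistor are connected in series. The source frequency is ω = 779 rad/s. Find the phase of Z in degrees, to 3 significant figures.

X_C = 1/(ωC) = 128 Ω
Z = 30.0 − j128 Ω
|Z| = √(30.0² + 128²) = 132 Ω
∠Z = arctan(-128/30.0) = -76.8°

-76.8°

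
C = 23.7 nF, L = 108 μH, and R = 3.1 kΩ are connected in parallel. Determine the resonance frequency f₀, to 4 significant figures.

99.48 kHz

ω₀ = 1/√(LC) = 1/√(0.000108 × 2.37e-08) = 625000 rad/s
f₀ = ω₀/(2π) = 99.48 kHz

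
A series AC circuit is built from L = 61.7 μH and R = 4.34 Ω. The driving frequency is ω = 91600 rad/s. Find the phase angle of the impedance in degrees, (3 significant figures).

52.5°

X_L = ωL = 5.65 Ω
Z = 4.34 + j5.65 Ω
|Z| = √(4.34² + 5.65²) = 7.13 Ω
∠Z = arctan(5.65/4.34) = 52.5°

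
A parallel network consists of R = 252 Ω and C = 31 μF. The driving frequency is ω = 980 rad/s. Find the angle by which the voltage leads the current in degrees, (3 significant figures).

X_C = 1/(ωC) = 32.9 Ω
Parallel: admittances add. Y = 1/R + jωC
Y = (0.00397 + j0.0304) S
|Y| = 0.0306 S → |Z| = 1/|Y| = 32.6 Ω, ∠Z = −∠Y = -82.6°

-82.6°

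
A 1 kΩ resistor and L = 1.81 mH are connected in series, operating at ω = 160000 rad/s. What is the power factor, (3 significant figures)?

0.961

X_L = ωL = 290 Ω
Z = 1000 + j290 Ω
|Z| = √(1000² + 290²) = 1040 Ω
∠Z = arctan(290/1000) = 16.2°
cos φ = cos(16.2°) = 0.961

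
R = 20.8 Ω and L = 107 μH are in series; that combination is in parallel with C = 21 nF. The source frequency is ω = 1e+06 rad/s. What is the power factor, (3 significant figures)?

X_L = ωL = 107 Ω
X_C = 1/(ωC) = 47.6 Ω
Branch 1 (R+jX_L): Z₁ = 20.8 + j107 Ω, |Z₁| = 109 Ω
Branch 2 (−jX_C): Z₂ = −j47.6 Ω
Parallel: Z = Z₁Z₂/(Z₁+Z₂), |Z| = 82.5 Ω, ∠Z = -81.7°
cos φ = cos(-81.7°) = 0.144

0.144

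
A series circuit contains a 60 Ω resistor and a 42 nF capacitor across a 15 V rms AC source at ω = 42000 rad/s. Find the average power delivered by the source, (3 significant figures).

X_C = 1/(ωC) = 567 Ω
Z = 60.0 − j567 Ω
|Z| = √(60.0² + 567²) = 570 Ω
∠Z = arctan(-567/60.0) = -84.0°
I = V/|Z| = 26.3 mA
P = VI cos φ = 15 × 0.0263 × cos(-84.0°) = 41.5 mW

41.5 mW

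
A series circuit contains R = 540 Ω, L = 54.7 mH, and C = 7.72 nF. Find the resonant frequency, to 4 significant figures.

ω₀ = 1/√(LC) = 1/√(0.0547 × 7.72e-09) = 48660 rad/s
f₀ = ω₀/(2π) = 7.745 kHz

7.745 kHz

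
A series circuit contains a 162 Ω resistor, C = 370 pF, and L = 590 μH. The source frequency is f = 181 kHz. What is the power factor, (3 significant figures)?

0.0946

ω = 2πf = 1.137e+06 rad/s
X_L = ωL = 671 Ω
X_C = 1/(ωC) = 2380 Ω
Net reactance X = X_L − X_C = -1710 Ω
Z = 162 − j1710 Ω
|Z| = √(162² + 1710²) = 1710 Ω
∠Z = arctan(-1710/162) = -84.6°
cos φ = cos(-84.6°) = 0.0946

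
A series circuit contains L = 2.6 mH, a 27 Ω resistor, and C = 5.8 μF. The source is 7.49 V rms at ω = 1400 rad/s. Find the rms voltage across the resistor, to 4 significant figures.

1.651 V

X_L = ωL = 3.640 Ω
X_C = 1/(ωC) = 123.2 Ω
Net reactance X = X_L − X_C = -119.5 Ω
Z = 27.00 − j119.5 Ω
|Z| = √(27.00² + 119.5²) = 122.5 Ω
I = V/|Z| = 61.13 mA
V_R = I·|Z_R| = 0.06113 × 27.00 = 1.651 V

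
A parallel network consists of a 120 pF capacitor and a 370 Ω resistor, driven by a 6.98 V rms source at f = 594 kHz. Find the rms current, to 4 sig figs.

19.12 mA

ω = 2πf = 3.732e+06 rad/s
X_C = 1/(ωC) = 2233 Ω
Parallel: admittances add. Y = 1/R + jωC
Y = (0.002703 + j0.0004479) S
|Y| = 0.002740 S → |Z| = 1/|Y| = 365.0 Ω, ∠Z = −∠Y = -9.409°
I = V/|Z| = 6.98/365.0 = 19.12 mA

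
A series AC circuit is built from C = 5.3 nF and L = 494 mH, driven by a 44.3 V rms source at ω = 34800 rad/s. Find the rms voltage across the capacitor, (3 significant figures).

X_L = ωL = 17200 Ω
X_C = 1/(ωC) = 5420 Ω
Net reactance X = X_L − X_C = 11800 Ω
Z = j11800 Ω
|Z| = √(0² + 11800²) = 11800 Ω
I = V/|Z| = 3.76 mA
V_C = I·|Z_C| = 0.00376 × 5420 = 20.4 V

20.4 V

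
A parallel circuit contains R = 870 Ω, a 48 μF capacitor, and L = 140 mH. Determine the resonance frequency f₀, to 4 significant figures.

61.40 Hz

ω₀ = 1/√(LC) = 1/√(0.14 × 4.8e-05) = 385.8 rad/s
f₀ = ω₀/(2π) = 61.40 Hz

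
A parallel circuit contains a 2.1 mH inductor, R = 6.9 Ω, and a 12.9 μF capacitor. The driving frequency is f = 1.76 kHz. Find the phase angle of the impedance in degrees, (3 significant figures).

-34.5°

ω = 2πf = 11060 rad/s
X_L = ωL = 23.2 Ω
X_C = 1/(ωC) = 7.01 Ω
Parallel: admittances add. Y = 1/R + 1/(jωL) + jωC
Y = (0.145 + j0.0996) S
|Y| = 0.176 S → |Z| = 1/|Y| = 5.69 Ω, ∠Z = −∠Y = -34.5°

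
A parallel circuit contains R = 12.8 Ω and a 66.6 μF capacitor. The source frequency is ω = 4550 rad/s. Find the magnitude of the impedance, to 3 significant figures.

3.20 Ω

X_C = 1/(ωC) = 3.30 Ω
Parallel: admittances add. Y = 1/R + jωC
Y = (0.0781 + j0.303) S
|Y| = 0.313 S → |Z| = 1/|Y| = 3.20 Ω, ∠Z = −∠Y = -75.5°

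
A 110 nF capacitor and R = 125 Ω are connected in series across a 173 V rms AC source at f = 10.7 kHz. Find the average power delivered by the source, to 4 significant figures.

110.3 W

ω = 2πf = 67230 rad/s
X_C = 1/(ωC) = 135.2 Ω
Z = 125.0 − j135.2 Ω
|Z| = √(125.0² + 135.2²) = 184.1 Ω
∠Z = arctan(-135.2/125.0) = -47.25°
I = V/|Z| = 939.5 mA
P = VI cos φ = 173 × 0.9395 × cos(-47.25°) = 110.3 W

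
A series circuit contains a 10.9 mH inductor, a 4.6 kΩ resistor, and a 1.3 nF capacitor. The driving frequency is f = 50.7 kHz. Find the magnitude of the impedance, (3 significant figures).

ω = 2πf = 318600 rad/s
X_L = ωL = 3470 Ω
X_C = 1/(ωC) = 2410 Ω
Net reactance X = X_L − X_C = 1060 Ω
Z = 4600 + j1060 Ω
|Z| = √(4600² + 1060²) = 4720 Ω

4720 Ω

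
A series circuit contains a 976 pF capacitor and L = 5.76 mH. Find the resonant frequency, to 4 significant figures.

ω₀ = 1/√(LC) = 1/√(0.00576 × 9.76e-10) = 421800 rad/s
f₀ = ω₀/(2π) = 67.12 kHz

67.12 kHz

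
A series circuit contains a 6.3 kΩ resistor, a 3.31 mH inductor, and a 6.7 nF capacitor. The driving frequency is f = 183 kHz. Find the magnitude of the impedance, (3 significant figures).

ω = 2πf = 1.15e+06 rad/s
X_L = ωL = 3810 Ω
X_C = 1/(ωC) = 130 Ω
Net reactance X = X_L − X_C = 3680 Ω
Z = 6300 + j3680 Ω
|Z| = √(6300² + 3680²) = 7290 Ω

7290 Ω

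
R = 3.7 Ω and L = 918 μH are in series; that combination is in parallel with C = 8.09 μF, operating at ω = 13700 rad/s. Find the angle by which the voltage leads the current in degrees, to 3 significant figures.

X_L = ωL = 12.6 Ω
X_C = 1/(ωC) = 9.02 Ω
Branch 1 (R+jX_L): Z₁ = 3.70 + j12.6 Ω, |Z₁| = 13.1 Ω
Branch 2 (−jX_C): Z₂ = −j9.02 Ω
Parallel: Z = Z₁Z₂/(Z₁+Z₂), |Z| = 23.1 Ω, ∠Z = -60.2°

-60.2°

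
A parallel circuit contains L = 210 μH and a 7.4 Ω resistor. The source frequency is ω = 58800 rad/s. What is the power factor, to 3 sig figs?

0.858

X_L = ωL = 12.3 Ω
Parallel: admittances add. Y = 1/R + 1/(jωL)
Y = (0.135 − j0.0810) S
|Y| = 0.158 S → |Z| = 1/|Y| = 6.35 Ω, ∠Z = −∠Y = 30.9°
cos φ = cos(30.9°) = 0.858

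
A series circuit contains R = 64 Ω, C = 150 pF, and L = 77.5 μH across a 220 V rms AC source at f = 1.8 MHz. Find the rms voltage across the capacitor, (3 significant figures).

441 V

ω = 2πf = 1.131e+07 rad/s
X_L = ωL = 877 Ω
X_C = 1/(ωC) = 589 Ω
Net reactance X = X_L − X_C = 287 Ω
Z = 64.0 + j287 Ω
|Z| = √(64.0² + 287²) = 294 Ω
I = V/|Z| = 748 mA
V_C = I·|Z_C| = 0.748 × 589 = 441 V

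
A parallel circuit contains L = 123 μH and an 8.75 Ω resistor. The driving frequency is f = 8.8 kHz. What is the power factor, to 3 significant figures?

ω = 2πf = 55290 rad/s
X_L = ωL = 6.80 Ω
Parallel: admittances add. Y = 1/R + 1/(jωL)
Y = (0.114 − j0.147) S
|Y| = 0.186 S → |Z| = 1/|Y| = 5.37 Ω, ∠Z = −∠Y = 52.1°
cos φ = cos(52.1°) = 0.614

0.614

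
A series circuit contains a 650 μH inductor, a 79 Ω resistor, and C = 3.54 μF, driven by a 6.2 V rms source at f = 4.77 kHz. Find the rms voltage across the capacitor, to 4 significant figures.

0.7338 V

ω = 2πf = 29970 rad/s
X_L = ωL = 19.48 Ω
X_C = 1/(ωC) = 9.425 Ω
Net reactance X = X_L − X_C = 10.06 Ω
Z = 79.00 + j10.06 Ω
|Z| = √(79.00² + 10.06²) = 79.64 Ω
I = V/|Z| = 77.85 mA
V_C = I·|Z_C| = 0.07785 × 9.425 = 0.7338 V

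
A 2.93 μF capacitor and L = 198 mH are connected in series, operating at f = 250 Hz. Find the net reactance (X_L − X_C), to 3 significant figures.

93.7 Ω

ω = 2πf = 1571 rad/s
X_L = ωL = 311 Ω
X_C = 1/(ωC) = 217 Ω
X = 311 − 217 = 93.7 Ω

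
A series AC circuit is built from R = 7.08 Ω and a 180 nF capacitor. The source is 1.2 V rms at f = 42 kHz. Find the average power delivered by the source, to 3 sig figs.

ω = 2πf = 263900 rad/s
X_C = 1/(ωC) = 21.1 Ω
Z = 7.08 − j21.1 Ω
|Z| = √(7.08² + 21.1²) = 22.2 Ω
∠Z = arctan(-21.1/7.08) = -71.4°
I = V/|Z| = 54.0 mA
P = VI cos φ = 1.2 × 0.0540 × cos(-71.4°) = 20.7 mW

20.7 mW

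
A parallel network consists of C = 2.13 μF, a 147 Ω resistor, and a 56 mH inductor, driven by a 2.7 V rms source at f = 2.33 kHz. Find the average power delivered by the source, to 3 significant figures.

ω = 2πf = 14640 rad/s
X_L = ωL = 820 Ω
X_C = 1/(ωC) = 32.1 Ω
Parallel: admittances add. Y = 1/R + 1/(jωL) + jωC
Y = (0.00680 + j0.0300) S
|Y| = 0.0307 S → |Z| = 1/|Y| = 32.5 Ω, ∠Z = −∠Y = -77.2°
I = V/|Z| = 83.0 mA
P = VI cos φ = 2.7 × 0.0830 × cos(-77.2°) = 49.6 mW

49.6 mW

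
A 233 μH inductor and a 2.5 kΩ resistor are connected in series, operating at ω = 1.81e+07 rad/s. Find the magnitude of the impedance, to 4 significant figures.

4903 Ω

X_L = ωL = 4217 Ω
Z = 2500 + j4217 Ω
|Z| = √(2500² + 4217²) = 4903 Ω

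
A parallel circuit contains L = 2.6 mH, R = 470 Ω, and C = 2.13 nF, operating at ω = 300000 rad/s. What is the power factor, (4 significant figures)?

0.9572

X_L = ωL = 780.0 Ω
X_C = 1/(ωC) = 1565 Ω
Parallel: admittances add. Y = 1/R + 1/(jωL) + jωC
Y = (0.002128 − j0.0006431) S
|Y| = 0.002223 S → |Z| = 1/|Y| = 449.9 Ω, ∠Z = −∠Y = 16.82°
cos φ = cos(16.82°) = 0.9572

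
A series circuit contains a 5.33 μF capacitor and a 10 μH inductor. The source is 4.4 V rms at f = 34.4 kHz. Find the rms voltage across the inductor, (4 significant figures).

7.353 V

ω = 2πf = 216100 rad/s
X_L = ωL = 2.161 Ω
X_C = 1/(ωC) = 0.8680 Ω
Net reactance X = X_L − X_C = 1.293 Ω
Z = j1.293 Ω
|Z| = √(0² + 1.293²) = 1.293 Ω
I = V/|Z| = 3.402 A
V_L = I·|Z_L| = 3.402 × 2.161 = 7.353 V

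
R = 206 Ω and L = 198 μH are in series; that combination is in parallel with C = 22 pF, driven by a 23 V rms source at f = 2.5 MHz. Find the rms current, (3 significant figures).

ω = 2πf = 1.571e+07 rad/s
X_L = ωL = 3110 Ω
X_C = 1/(ωC) = 2890 Ω
Branch 1 (R+jX_L): Z₁ = 206 + j3110 Ω, |Z₁| = 3120 Ω
Branch 2 (−jX_C): Z₂ = −j2890 Ω
Parallel: Z = Z₁Z₂/(Z₁+Z₂), |Z| = 30200 Ω, ∠Z = -50.2°
I = V/|Z| = 23/30200 = 762 μA

762 μA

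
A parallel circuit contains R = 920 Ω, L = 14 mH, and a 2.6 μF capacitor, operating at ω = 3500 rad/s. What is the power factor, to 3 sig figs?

0.0957

X_L = ωL = 49.0 Ω
X_C = 1/(ωC) = 110 Ω
Parallel: admittances add. Y = 1/R + 1/(jωL) + jωC
Y = (0.00109 − j0.0113) S
|Y| = 0.0114 S → |Z| = 1/|Y| = 88.0 Ω, ∠Z = −∠Y = 84.5°
cos φ = cos(84.5°) = 0.0957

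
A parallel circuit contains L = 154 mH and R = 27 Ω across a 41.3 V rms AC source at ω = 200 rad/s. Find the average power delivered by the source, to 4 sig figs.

X_L = ωL = 30.80 Ω
Parallel: admittances add. Y = 1/R + 1/(jωL)
Y = (0.03704 − j0.03247) S
|Y| = 0.04925 S → |Z| = 1/|Y| = 20.30 Ω, ∠Z = −∠Y = 41.24°
I = V/|Z| = 2.034 A
P = VI cos φ = 41.3 × 2.034 × cos(41.24°) = 63.17 W

63.17 W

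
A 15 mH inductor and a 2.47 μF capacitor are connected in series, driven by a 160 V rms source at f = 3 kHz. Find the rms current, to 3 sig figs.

612 mA

ω = 2πf = 18850 rad/s
X_L = ωL = 283 Ω
X_C = 1/(ωC) = 21.5 Ω
Net reactance X = X_L − X_C = 261 Ω
Z = j261 Ω
|Z| = √(0² + 261²) = 261 Ω
I = V/|Z| = 160/261 = 612 mA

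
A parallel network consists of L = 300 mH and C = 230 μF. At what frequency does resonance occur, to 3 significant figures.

ω₀ = 1/√(LC) = 1/√(0.3 × 0.00023) = 120.4 rad/s
f₀ = ω₀/(2π) = 19.2 Hz

19.2 Hz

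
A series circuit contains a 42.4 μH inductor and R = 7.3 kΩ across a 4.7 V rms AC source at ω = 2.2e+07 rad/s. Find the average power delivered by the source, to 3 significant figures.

X_L = ωL = 933 Ω
Z = 7300 + j933 Ω
|Z| = √(7300² + 933²) = 7360 Ω
∠Z = arctan(933/7300) = 7.28°
I = V/|Z| = 639 μA
P = VI cos φ = 4.7 × 0.000639 × cos(7.28°) = 2.98 mW

2.98 mW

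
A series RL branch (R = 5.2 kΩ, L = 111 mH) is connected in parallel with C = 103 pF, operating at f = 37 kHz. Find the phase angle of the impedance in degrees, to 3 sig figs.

ω = 2πf = 232500 rad/s
X_L = ωL = 25800 Ω
X_C = 1/(ωC) = 41800 Ω
Branch 1 (R+jX_L): Z₁ = 5200 + j25800 Ω, |Z₁| = 26300 Ω
Branch 2 (−jX_C): Z₂ = −j41800 Ω
Parallel: Z = Z₁Z₂/(Z₁+Z₂), |Z| = 65500 Ω, ∠Z = 60.6°

60.6°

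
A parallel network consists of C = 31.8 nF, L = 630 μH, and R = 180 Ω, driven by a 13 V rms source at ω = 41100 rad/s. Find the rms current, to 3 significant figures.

X_L = ωL = 25.9 Ω
X_C = 1/(ωC) = 765 Ω
Parallel: admittances add. Y = 1/R + 1/(jωL) + jωC
Y = (0.00556 − j0.0373) S
|Y| = 0.0377 S → |Z| = 1/|Y| = 26.5 Ω, ∠Z = −∠Y = 81.5°
I = V/|Z| = 13/26.5 = 490 mA

490 mA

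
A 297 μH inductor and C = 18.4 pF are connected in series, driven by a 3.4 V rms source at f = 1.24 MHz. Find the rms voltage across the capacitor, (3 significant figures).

5.09 V

ω = 2πf = 7.791e+06 rad/s
X_L = ωL = 2310 Ω
X_C = 1/(ωC) = 6980 Ω
Net reactance X = X_L − X_C = -4660 Ω
Z = − j4660 Ω
|Z| = √(0² + 4660²) = 4660 Ω
I = V/|Z| = 729 μA
V_C = I·|Z_C| = 0.000729 × 6980 = 5.09 V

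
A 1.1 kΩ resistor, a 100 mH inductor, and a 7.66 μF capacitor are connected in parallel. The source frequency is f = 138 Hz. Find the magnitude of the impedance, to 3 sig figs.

ω = 2πf = 867.1 rad/s
X_L = ωL = 86.7 Ω
X_C = 1/(ωC) = 151 Ω
Parallel: admittances add. Y = 1/R + 1/(jωL) + jωC
Y = (0.000909 − j0.00489) S
|Y| = 0.00497 S → |Z| = 1/|Y| = 201 Ω, ∠Z = −∠Y = 79.5°

201 Ω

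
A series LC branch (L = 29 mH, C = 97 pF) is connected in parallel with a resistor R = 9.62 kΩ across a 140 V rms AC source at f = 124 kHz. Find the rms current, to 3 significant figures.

20.9 mA

ω = 2πf = 779100 rad/s
X_L = ωL = 22600 Ω
X_C = 1/(ωC) = 13200 Ω
Branch 1: Z₁ = R = 9620 Ω
Branch 2 (series LC): Z₂ = j(X_L − X_C) = j9360 Ω
Parallel: Z = Z₁Z₂/(Z₁+Z₂), |Z| = 6710 Ω, ∠Z = 45.8°
I = V/|Z| = 140/6710 = 20.9 mA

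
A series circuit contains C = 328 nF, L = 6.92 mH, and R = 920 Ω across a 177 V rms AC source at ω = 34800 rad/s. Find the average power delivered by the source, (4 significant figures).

X_L = ωL = 240.8 Ω
X_C = 1/(ωC) = 87.61 Ω
Net reactance X = X_L − X_C = 153.2 Ω
Z = 920.0 + j153.2 Ω
|Z| = √(920.0² + 153.2²) = 932.7 Ω
∠Z = arctan(153.2/920.0) = 9.455°
I = V/|Z| = 189.8 mA
P = VI cos φ = 177 × 0.1898 × cos(9.455°) = 33.13 W

33.13 W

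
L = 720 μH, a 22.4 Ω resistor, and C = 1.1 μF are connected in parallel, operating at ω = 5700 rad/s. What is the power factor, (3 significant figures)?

X_L = ωL = 4.10 Ω
X_C = 1/(ωC) = 159 Ω
Parallel: admittances add. Y = 1/R + 1/(jωL) + jωC
Y = (0.0446 − j0.237) S
|Y| = 0.242 S → |Z| = 1/|Y| = 4.14 Ω, ∠Z = −∠Y = 79.3°
cos φ = cos(79.3°) = 0.185

0.185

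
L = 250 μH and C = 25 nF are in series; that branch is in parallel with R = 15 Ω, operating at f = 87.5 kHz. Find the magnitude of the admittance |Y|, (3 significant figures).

68.4 mS

ω = 2πf = 549800 rad/s
X_L = ωL = 137 Ω
X_C = 1/(ωC) = 72.8 Ω
Branch 1: Z₁ = R = 15.0 Ω
Branch 2 (series LC): Z₂ = j(X_L − X_C) = j64.7 Ω
Parallel: Z = Z₁Z₂/(Z₁+Z₂), |Z| = 14.6 Ω, ∠Z = 13.1°
|Y| = 1/|Z| = 68.4 mS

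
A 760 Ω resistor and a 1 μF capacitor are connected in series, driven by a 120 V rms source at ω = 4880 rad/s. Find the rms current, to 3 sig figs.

X_C = 1/(ωC) = 205 Ω
Z = 760 − j205 Ω
|Z| = √(760² + 205²) = 787 Ω
I = V/|Z| = 120/787 = 152 mA

152 mA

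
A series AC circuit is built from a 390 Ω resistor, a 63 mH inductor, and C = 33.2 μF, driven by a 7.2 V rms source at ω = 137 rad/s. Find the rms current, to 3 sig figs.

X_L = ωL = 8.63 Ω
X_C = 1/(ωC) = 220 Ω
Net reactance X = X_L − X_C = -211 Ω
Z = 390 − j211 Ω
|Z| = √(390² + 211²) = 444 Ω
I = V/|Z| = 7.2/444 = 16.2 mA

16.2 mA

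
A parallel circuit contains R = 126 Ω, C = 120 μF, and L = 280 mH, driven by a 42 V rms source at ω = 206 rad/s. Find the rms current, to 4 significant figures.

X_L = ωL = 57.68 Ω
X_C = 1/(ωC) = 40.45 Ω
Parallel: admittances add. Y = 1/R + 1/(jωL) + jωC
Y = (0.007937 + j0.007383) S
|Y| = 0.01084 S → |Z| = 1/|Y| = 92.25 Ω, ∠Z = −∠Y = -42.93°
I = V/|Z| = 42/92.25 = 455.3 mA

455.3 mA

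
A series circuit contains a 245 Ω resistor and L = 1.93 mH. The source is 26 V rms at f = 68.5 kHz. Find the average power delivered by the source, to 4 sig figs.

ω = 2πf = 430400 rad/s
X_L = ωL = 830.7 Ω
Z = 245.0 + j830.7 Ω
|Z| = √(245.0² + 830.7²) = 866.0 Ω
∠Z = arctan(830.7/245.0) = 73.57°
I = V/|Z| = 30.02 mA
P = VI cos φ = 26 × 0.03002 × cos(73.57°) = 220.8 mW

220.8 mW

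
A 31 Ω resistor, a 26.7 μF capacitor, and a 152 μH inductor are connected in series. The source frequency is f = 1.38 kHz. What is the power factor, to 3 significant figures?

ω = 2πf = 8671 rad/s
X_L = ωL = 1.32 Ω
X_C = 1/(ωC) = 4.32 Ω
Net reactance X = X_L − X_C = -3.00 Ω
Z = 31.0 − j3.00 Ω
|Z| = √(31.0² + 3.00²) = 31.1 Ω
∠Z = arctan(-3.00/31.0) = -5.53°
cos φ = cos(-5.53°) = 0.995

0.995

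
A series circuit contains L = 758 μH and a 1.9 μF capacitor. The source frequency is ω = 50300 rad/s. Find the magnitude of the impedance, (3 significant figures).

X_L = ωL = 38.1 Ω
X_C = 1/(ωC) = 10.5 Ω
Net reactance X = X_L − X_C = 27.7 Ω
Z = j27.7 Ω
|Z| = √(0² + 27.7²) = 27.7 Ω

27.7 Ω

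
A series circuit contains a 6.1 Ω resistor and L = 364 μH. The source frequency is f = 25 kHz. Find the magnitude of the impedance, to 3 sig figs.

57.5 Ω

ω = 2πf = 157100 rad/s
X_L = ωL = 57.2 Ω
Z = 6.10 + j57.2 Ω
|Z| = √(6.10² + 57.2²) = 57.5 Ω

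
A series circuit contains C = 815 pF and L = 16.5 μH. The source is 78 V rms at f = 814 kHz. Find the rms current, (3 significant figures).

ω = 2πf = 5.115e+06 rad/s
X_L = ωL = 84.4 Ω
X_C = 1/(ωC) = 240 Ω
Net reactance X = X_L − X_C = -156 Ω
Z = − j156 Ω
|Z| = √(0² + 156²) = 156 Ω
I = V/|Z| = 78/156 = 502 mA

502 mA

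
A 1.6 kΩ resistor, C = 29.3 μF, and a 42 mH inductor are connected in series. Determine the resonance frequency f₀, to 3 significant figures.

ω₀ = 1/√(LC) = 1/√(0.042 × 2.93e-05) = 901.4 rad/s
f₀ = ω₀/(2π) = 143 Hz

143 Hz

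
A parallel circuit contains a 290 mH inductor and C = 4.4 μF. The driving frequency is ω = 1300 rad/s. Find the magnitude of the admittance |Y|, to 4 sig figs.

X_L = ωL = 377.0 Ω
X_C = 1/(ωC) = 174.8 Ω
Parallel: admittances add. Y = 1/(jωL) + jωC
Y = (0 + j0.003067) S
|Y| = 0.003067 S → |Z| = 1/|Y| = 326.0 Ω, ∠Z = −∠Y = -90.00°

3.067 mS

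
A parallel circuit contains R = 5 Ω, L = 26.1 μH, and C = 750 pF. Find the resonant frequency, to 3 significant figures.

ω₀ = 1/√(LC) = 1/√(2.61e-05 × 7.5e-10) = 7.147e+06 rad/s
f₀ = ω₀/(2π) = 1.14 MHz

1.14 MHz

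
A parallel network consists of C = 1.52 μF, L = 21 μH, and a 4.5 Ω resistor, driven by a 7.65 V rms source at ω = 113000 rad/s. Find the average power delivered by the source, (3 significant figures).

13.0 W

X_L = ωL = 2.37 Ω
X_C = 1/(ωC) = 5.82 Ω
Parallel: admittances add. Y = 1/R + 1/(jωL) + jωC
Y = (0.222 − j0.250) S
|Y| = 0.334 S → |Z| = 1/|Y| = 2.99 Ω, ∠Z = −∠Y = 48.3°
I = V/|Z| = 2.56 A
P = VI cos φ = 7.65 × 2.56 × cos(48.3°) = 13.0 W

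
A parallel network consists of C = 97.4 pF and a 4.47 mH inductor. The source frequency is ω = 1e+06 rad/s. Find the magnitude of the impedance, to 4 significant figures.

7917 Ω

X_L = ωL = 4470 Ω
X_C = 1/(ωC) = 10270 Ω
Parallel: admittances add. Y = 1/(jωL) + jωC
Y = (0 − j0.0001263) S
|Y| = 0.0001263 S → |Z| = 1/|Y| = 7917 Ω, ∠Z = −∠Y = 90.00°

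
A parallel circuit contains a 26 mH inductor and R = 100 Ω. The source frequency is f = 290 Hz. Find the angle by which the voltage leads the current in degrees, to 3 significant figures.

64.7°

ω = 2πf = 1822 rad/s
X_L = ωL = 47.4 Ω
Parallel: admittances add. Y = 1/R + 1/(jωL)
Y = (0.0100 − j0.0211) S
|Y| = 0.0234 S → |Z| = 1/|Y| = 42.8 Ω, ∠Z = −∠Y = 64.7°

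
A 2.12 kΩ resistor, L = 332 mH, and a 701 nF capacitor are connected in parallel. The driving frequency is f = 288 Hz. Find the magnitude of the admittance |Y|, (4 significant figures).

615.9 μS

ω = 2πf = 1810 rad/s
X_L = ωL = 600.8 Ω
X_C = 1/(ωC) = 788.3 Ω
Parallel: admittances add. Y = 1/R + 1/(jωL) + jωC
Y = (0.0004717 − j0.0003960) S
|Y| = 0.0006159 S → |Z| = 1/|Y| = 1624 Ω, ∠Z = −∠Y = 40.02°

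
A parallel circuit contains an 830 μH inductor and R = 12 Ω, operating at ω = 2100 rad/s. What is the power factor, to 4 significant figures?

0.1437

X_L = ωL = 1.743 Ω
Parallel: admittances add. Y = 1/R + 1/(jωL)
Y = (0.08333 − j0.5737) S
|Y| = 0.5797 S → |Z| = 1/|Y| = 1.725 Ω, ∠Z = −∠Y = 81.74°
cos φ = cos(81.74°) = 0.1437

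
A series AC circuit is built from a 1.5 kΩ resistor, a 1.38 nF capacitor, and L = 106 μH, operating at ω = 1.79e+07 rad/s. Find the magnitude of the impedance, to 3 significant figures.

X_L = ωL = 1900 Ω
X_C = 1/(ωC) = 40.5 Ω
Net reactance X = X_L − X_C = 1860 Ω
Z = 1500 + j1860 Ω
|Z| = √(1500² + 1860²) = 2390 Ω

2390 Ω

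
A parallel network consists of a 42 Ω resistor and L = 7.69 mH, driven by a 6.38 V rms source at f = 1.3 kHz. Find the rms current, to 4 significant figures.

182.7 mA

ω = 2πf = 8168 rad/s
X_L = ωL = 62.81 Ω
Parallel: admittances add. Y = 1/R + 1/(jωL)
Y = (0.02381 − j0.01592) S
|Y| = 0.02864 S → |Z| = 1/|Y| = 34.91 Ω, ∠Z = −∠Y = 33.77°
I = V/|Z| = 6.38/34.91 = 182.7 mA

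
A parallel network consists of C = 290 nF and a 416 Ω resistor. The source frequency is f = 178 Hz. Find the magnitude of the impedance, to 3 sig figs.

412 Ω

ω = 2πf = 1118 rad/s
X_C = 1/(ωC) = 3080 Ω
Parallel: admittances add. Y = 1/R + jωC
Y = (0.00240 + j0.000324) S
|Y| = 0.00243 S → |Z| = 1/|Y| = 412 Ω, ∠Z = −∠Y = -7.68°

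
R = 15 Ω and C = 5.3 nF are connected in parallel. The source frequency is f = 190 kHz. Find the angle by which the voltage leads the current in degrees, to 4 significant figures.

-5.422°

ω = 2πf = 1.194e+06 rad/s
X_C = 1/(ωC) = 158.0 Ω
Parallel: admittances add. Y = 1/R + jωC
Y = (0.06667 + j0.006327) S
|Y| = 0.06697 S → |Z| = 1/|Y| = 14.93 Ω, ∠Z = −∠Y = -5.422°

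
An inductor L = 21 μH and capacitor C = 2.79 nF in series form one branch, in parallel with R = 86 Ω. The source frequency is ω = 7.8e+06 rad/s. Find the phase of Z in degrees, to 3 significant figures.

X_L = ωL = 164 Ω
X_C = 1/(ωC) = 46.0 Ω
Branch 1: Z₁ = R = 86.0 Ω
Branch 2 (series LC): Z₂ = j(X_L − X_C) = j118 Ω
Parallel: Z = Z₁Z₂/(Z₁+Z₂), |Z| = 69.5 Ω, ∠Z = 36.1°

36.1°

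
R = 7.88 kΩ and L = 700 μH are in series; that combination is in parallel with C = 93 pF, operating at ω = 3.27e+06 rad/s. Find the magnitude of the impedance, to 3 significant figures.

3400 Ω

X_L = ωL = 2290 Ω
X_C = 1/(ωC) = 3290 Ω
Branch 1 (R+jX_L): Z₁ = 7880 + j2290 Ω, |Z₁| = 8210 Ω
Branch 2 (−jX_C): Z₂ = −j3290 Ω
Parallel: Z = Z₁Z₂/(Z₁+Z₂), |Z| = 3400 Ω, ∠Z = -66.6°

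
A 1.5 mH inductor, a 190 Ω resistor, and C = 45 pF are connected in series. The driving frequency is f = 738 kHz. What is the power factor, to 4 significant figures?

ω = 2πf = 4.637e+06 rad/s
X_L = ωL = 6955 Ω
X_C = 1/(ωC) = 4792 Ω
Net reactance X = X_L − X_C = 2163 Ω
Z = 190.0 + j2163 Ω
|Z| = √(190.0² + 2163²) = 2171 Ω
∠Z = arctan(2163/190.0) = 84.98°
cos φ = cos(84.98°) = 0.08750

0.08750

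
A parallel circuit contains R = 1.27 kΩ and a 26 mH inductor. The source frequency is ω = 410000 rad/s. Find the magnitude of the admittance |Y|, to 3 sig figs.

X_L = ωL = 10700 Ω
Parallel: admittances add. Y = 1/R + 1/(jωL)
Y = (0.000787 − j9.38e-05) S
|Y| = 0.000793 S → |Z| = 1/|Y| = 1260 Ω, ∠Z = −∠Y = 6.79°

793 μS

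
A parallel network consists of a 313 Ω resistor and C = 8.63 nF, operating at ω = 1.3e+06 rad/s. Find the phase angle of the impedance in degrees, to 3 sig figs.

-74.1°

X_C = 1/(ωC) = 89.1 Ω
Parallel: admittances add. Y = 1/R + jωC
Y = (0.00319 + j0.0112) S
|Y| = 0.0117 S → |Z| = 1/|Y| = 85.7 Ω, ∠Z = −∠Y = -74.1°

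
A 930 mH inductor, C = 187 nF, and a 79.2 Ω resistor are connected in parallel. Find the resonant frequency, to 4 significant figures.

381.6 Hz

ω₀ = 1/√(LC) = 1/√(0.93 × 1.87e-07) = 2398 rad/s
f₀ = ω₀/(2π) = 381.6 Hz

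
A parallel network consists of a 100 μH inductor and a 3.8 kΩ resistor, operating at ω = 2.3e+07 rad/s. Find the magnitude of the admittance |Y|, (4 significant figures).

X_L = ωL = 2300 Ω
Parallel: admittances add. Y = 1/R + 1/(jωL)
Y = (0.0002632 − j0.0004348) S
|Y| = 0.0005082 S → |Z| = 1/|Y| = 1968 Ω, ∠Z = −∠Y = 58.82°

508.2 μS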